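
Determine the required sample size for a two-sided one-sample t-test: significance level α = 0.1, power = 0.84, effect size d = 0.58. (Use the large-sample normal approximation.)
n = 21

Sample size formula (one-sample t-test, normal approximation):
n = ((z_{α/2} + z_β) / d)²

z_{α/2} = 1.645 (for α = 0.1, two-sided)
z_β = 0.994 (for power = 0.84)
d = 0.58

n = ((1.645 + 0.994) / 0.58)²
n = (4.550)²
n ≈ 20.70
Round up to the next whole number: n = 21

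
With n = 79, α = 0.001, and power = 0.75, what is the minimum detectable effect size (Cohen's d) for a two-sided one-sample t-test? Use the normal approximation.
d ≈ 0.45

Minimum detectable effect (one-sample t-test, normal approximation):
d = (z_{α/2} + z_β) / √n
d = (3.291 + 0.674) / √79
d = 3.965 / 8.888
d ≈ 0.45

By Cohen's convention (0.2 small / 0.5 medium / 0.8 large): small effect.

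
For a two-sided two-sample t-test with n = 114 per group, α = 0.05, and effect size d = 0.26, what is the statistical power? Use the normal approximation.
Power ≈ 0.50

Power calculation (two-sample t-test, normal approximation):
z_β = d · √(n/2) - z_{α/2}
z_β = 0.26 · √(114/2) - 1.960
z_β = 0.26 · 7.550 - 1.960
z_β = 0.003

Power = Φ(z_β) = Φ(0.003) ≈ 0.501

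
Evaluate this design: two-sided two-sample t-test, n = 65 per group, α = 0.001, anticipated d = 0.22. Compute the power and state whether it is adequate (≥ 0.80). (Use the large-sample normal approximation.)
Power ≈ 0.02; the study is underpowered (power < 0.80)

Power calculation (two-sample t-test, normal approximation):
z_β = d · √(n/2) - z_{α/2}
z_β = 0.22 · √(65/2) - 3.291
z_β = 0.22 · 5.701 - 3.291
z_β = -2.036

Power = Φ(z_β) = Φ(-2.036) ≈ 0.021

Effect size d = 0.22 is small by Cohen's convention (0.2/0.5/0.8).

Threshold: power ≥ 0.80 is conventionally adequate.
Power ≈ 0.02 → the study is underpowered (power < 0.80).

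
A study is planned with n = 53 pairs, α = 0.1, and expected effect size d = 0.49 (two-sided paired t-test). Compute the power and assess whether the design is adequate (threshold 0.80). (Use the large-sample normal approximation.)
Power ≈ 0.97; the study is adequately powered (power ≥ 0.80)

Power calculation (paired t-test, normal approximation):
z_β = d · √n - z_{α/2}
z_β = 0.49 · √53 - 1.645
z_β = 0.49 · 7.280 - 1.645
z_β = 1.922

Power = Φ(z_β) = Φ(1.922) ≈ 0.973

Effect size d = 0.49 is small by Cohen's convention (0.2/0.5/0.8).

Threshold: power ≥ 0.80 is conventionally adequate.
Power ≈ 0.97 → the study is adequately powered (power ≥ 0.80).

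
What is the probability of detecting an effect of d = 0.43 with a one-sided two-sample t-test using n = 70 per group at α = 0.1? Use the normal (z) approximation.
Power ≈ 0.90

Power calculation (two-sample t-test, normal approximation):
z_β = d · √(n/2) - z_α
z_β = 0.43 · √(70/2) - 1.282
z_β = 0.43 · 5.916 - 1.282
z_β = 1.262

Power = Φ(z_β) = Φ(1.262) ≈ 0.897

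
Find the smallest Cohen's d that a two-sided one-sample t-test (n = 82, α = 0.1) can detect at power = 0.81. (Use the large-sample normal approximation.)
d ≈ 0.28

Minimum detectable effect (one-sample t-test, normal approximation):
d = (z_{α/2} + z_β) / √n
d = (1.645 + 0.878) / √82
d = 2.523 / 9.055
d ≈ 0.28

By Cohen's convention (0.2 small / 0.5 medium / 0.8 large): small effect.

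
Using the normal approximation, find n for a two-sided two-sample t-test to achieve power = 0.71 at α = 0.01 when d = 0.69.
n = 42 per group

Sample size formula (two-sample t-test, normal approximation):
n = 2 · ((z_{α/2} + z_β) / d)²

z_{α/2} = 2.576 (for α = 0.01, two-sided)
z_β = 0.553 (for power = 0.71)
d = 0.69

n = 2 · ((2.576 + 0.553) / 0.69)²
n = 2 · (4.535)²
n ≈ 41.13
Round up to the next whole number: n = 42 per group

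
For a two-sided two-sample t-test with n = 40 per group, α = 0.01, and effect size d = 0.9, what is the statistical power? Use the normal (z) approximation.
Power ≈ 0.93

Power calculation (two-sample t-test, normal approximation):
z_β = d · √(n/2) - z_{α/2}
z_β = 0.9 · √(40/2) - 2.576
z_β = 0.9 · 4.472 - 2.576
z_β = 1.449

Power = Φ(z_β) = Φ(1.449) ≈ 0.926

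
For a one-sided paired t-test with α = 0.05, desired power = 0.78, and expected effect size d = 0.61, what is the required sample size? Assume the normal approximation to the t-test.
n = 16 pairs

Sample size formula (paired t-test, normal approximation):
n = ((z_α + z_β) / d)²

z_α = 1.645 (for α = 0.05, one-sided)
z_β = 0.772 (for power = 0.78)
d = 0.61

n = ((1.645 + 0.772) / 0.61)²
n = (3.962)²
n ≈ 15.70
Round up to the next whole number: n = 16 pairs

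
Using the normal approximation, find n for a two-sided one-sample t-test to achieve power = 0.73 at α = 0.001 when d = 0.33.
n = 140

Sample size formula (one-sample t-test, normal approximation):
n = ((z_{α/2} + z_β) / d)²

z_{α/2} = 3.291 (for α = 0.001, two-sided)
z_β = 0.613 (for power = 0.73)
d = 0.33

n = ((3.291 + 0.613) / 0.33)²
n = (11.830)²
n ≈ 139.95
Round up to the next whole number: n = 140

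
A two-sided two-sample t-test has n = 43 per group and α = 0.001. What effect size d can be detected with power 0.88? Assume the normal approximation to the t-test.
d ≈ 0.96

Minimum detectable effect (two-sample t-test, normal approximation):
d = (z_{α/2} + z_β) / √(n/2)
d = (3.291 + 1.175) / √(43/2)
d = 4.466 / 4.637
d ≈ 0.96

By Cohen's convention (0.2 small / 0.5 medium / 0.8 large): large effect.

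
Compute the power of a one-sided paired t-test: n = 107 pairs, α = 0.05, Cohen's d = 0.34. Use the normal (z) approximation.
Power ≈ 0.97

Power calculation (paired t-test, normal approximation):
z_β = d · √n - z_α
z_β = 0.34 · √107 - 1.645
z_β = 0.34 · 10.344 - 1.645
z_β = 1.872

Power = Φ(z_β) = Φ(1.872) ≈ 0.969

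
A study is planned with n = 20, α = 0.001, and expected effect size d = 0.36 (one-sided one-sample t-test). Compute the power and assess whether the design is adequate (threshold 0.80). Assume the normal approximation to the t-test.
Power ≈ 0.07; the study is underpowered (power < 0.80)

Power calculation (one-sample t-test, normal approximation):
z_β = d · √n - z_α
z_β = 0.36 · √20 - 3.090
z_β = 0.36 · 4.472 - 3.090
z_β = -1.480

Power = Φ(z_β) = Φ(-1.480) ≈ 0.069

Effect size d = 0.36 is small by Cohen's convention (0.2/0.5/0.8).

Threshold: power ≥ 0.80 is conventionally adequate.
Power ≈ 0.07 → the study is underpowered (power < 0.80).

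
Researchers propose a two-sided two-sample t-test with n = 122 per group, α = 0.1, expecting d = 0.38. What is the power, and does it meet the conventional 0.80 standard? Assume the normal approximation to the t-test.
Power ≈ 0.91; the study is adequately powered (power ≥ 0.80)

Power calculation (two-sample t-test, normal approximation):
z_β = d · √(n/2) - z_{α/2}
z_β = 0.38 · √(122/2) - 1.645
z_β = 0.38 · 7.810 - 1.645
z_β = 1.323

Power = Φ(z_β) = Φ(1.323) ≈ 0.907

Effect size d = 0.38 is small by Cohen's convention (0.2/0.5/0.8).

Threshold: power ≥ 0.80 is conventionally adequate.
Power ≈ 0.91 → the study is adequately powered (power ≥ 0.80).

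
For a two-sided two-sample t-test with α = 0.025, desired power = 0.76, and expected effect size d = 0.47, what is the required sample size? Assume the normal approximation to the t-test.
n = 79 per group

Sample size formula (two-sample t-test, normal approximation):
n = 2 · ((z_{α/2} + z_β) / d)²

z_{α/2} = 2.241 (for α = 0.025, two-sided)
z_β = 0.706 (for power = 0.76)
d = 0.47

n = 2 · ((2.241 + 0.706) / 0.47)²
n = 2 · (6.270)²
n ≈ 78.63
Round up to the next whole number: n = 79 per group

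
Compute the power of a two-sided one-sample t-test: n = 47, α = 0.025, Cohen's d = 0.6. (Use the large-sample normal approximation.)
Power ≈ 0.97

Power calculation (one-sample t-test, normal approximation):
z_β = d · √n - z_{α/2}
z_β = 0.6 · √47 - 2.241
z_β = 0.6 · 6.856 - 2.241
z_β = 1.872

Power = Φ(z_β) = Φ(1.872) ≈ 0.969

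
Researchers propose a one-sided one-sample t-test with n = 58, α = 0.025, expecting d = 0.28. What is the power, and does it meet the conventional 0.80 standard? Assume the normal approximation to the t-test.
Power ≈ 0.57; the study is underpowered (power < 0.80)

Power calculation (one-sample t-test, normal approximation):
z_β = d · √n - z_α
z_β = 0.28 · √58 - 1.960
z_β = 0.28 · 7.616 - 1.960
z_β = 0.172

Power = Φ(z_β) = Φ(0.172) ≈ 0.568

Effect size d = 0.28 is small by Cohen's convention (0.2/0.5/0.8).

Threshold: power ≥ 0.80 is conventionally adequate.
Power ≈ 0.57 → the study is underpowered (power < 0.80).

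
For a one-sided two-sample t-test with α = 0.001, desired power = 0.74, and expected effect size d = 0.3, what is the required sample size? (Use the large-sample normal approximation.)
n = 310 per group

Sample size formula (two-sample t-test, normal approximation):
n = 2 · ((z_α + z_β) / d)²

z_α = 3.090 (for α = 0.001, one-sided)
z_β = 0.643 (for power = 0.74)
d = 0.3

n = 2 · ((3.090 + 0.643) / 0.3)²
n = 2 · (12.443)²
n ≈ 309.66
Round up to the next whole number: n = 310 per group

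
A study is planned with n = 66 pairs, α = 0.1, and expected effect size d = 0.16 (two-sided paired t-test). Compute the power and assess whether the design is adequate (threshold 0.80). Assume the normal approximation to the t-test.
Power ≈ 0.37; the study is underpowered (power < 0.80)

Power calculation (paired t-test, normal approximation):
z_β = d · √n - z_{α/2}
z_β = 0.16 · √66 - 1.645
z_β = 0.16 · 8.124 - 1.645
z_β = -0.345

Power = Φ(z_β) = Φ(-0.345) ≈ 0.365

Effect size d = 0.16 is very small by Cohen's convention (0.2/0.5/0.8).

Threshold: power ≥ 0.80 is conventionally adequate.
Power ≈ 0.37 → the study is underpowered (power < 0.80).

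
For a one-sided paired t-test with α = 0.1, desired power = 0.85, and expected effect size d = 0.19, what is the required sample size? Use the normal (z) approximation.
n = 149 pairs

Sample size formula (paired t-test, normal approximation):
n = ((z_α + z_β) / d)²

z_α = 1.282 (for α = 0.1, one-sided)
z_β = 1.036 (for power = 0.85)
d = 0.19

n = ((1.282 + 1.036) / 0.19)²
n = (12.200)²
n ≈ 148.84
Round up to the next whole number: n = 149 pairs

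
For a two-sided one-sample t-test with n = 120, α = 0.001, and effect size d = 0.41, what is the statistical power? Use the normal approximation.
Power ≈ 0.89

Power calculation (one-sample t-test, normal approximation):
z_β = d · √n - z_{α/2}
z_β = 0.41 · √120 - 3.291
z_β = 0.41 · 10.954 - 3.291
z_β = 1.201

Power = Φ(z_β) = Φ(1.201) ≈ 0.885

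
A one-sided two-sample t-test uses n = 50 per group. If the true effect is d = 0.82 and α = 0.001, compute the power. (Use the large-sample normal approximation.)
Power ≈ 0.84

Power calculation (two-sample t-test, normal approximation):
z_β = d · √(n/2) - z_α
z_β = 0.82 · √(50/2) - 3.090
z_β = 0.82 · 5.000 - 3.090
z_β = 1.010

Power = Φ(z_β) = Φ(1.010) ≈ 0.844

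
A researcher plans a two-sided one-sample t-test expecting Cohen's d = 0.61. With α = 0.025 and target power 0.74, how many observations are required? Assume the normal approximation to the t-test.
n = 23

Sample size formula (one-sample t-test, normal approximation):
n = ((z_{α/2} + z_β) / d)²

z_{α/2} = 2.241 (for α = 0.025, two-sided)
z_β = 0.643 (for power = 0.74)
d = 0.61

n = ((2.241 + 0.643) / 0.61)²
n = (4.728)²
n ≈ 22.35
Round up to the next whole number: n = 23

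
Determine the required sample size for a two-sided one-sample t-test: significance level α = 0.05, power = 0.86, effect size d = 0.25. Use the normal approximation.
n = 148

Sample size formula (one-sample t-test, normal approximation):
n = ((z_{α/2} + z_β) / d)²

z_{α/2} = 1.960 (for α = 0.05, two-sided)
z_β = 1.080 (for power = 0.86)
d = 0.25

n = ((1.960 + 1.080) / 0.25)²
n = (12.160)²
n ≈ 147.87
Round up to the next whole number: n = 148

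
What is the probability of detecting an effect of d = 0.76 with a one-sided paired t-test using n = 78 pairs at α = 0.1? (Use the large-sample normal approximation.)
Power ≈ 1.00

Power calculation (paired t-test, normal approximation):
z_β = d · √n - z_α
z_β = 0.76 · √78 - 1.282
z_β = 0.76 · 8.832 - 1.282
z_β = 5.431

Power = Φ(z_β) = Φ(5.431) ≈ 1.000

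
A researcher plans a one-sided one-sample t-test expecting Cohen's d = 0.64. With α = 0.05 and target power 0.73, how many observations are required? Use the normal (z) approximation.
n = 13

Sample size formula (one-sample t-test, normal approximation):
n = ((z_α + z_β) / d)²

z_α = 1.645 (for α = 0.05, one-sided)
z_β = 0.613 (for power = 0.73)
d = 0.64

n = ((1.645 + 0.613) / 0.64)²
n = (3.528)²
n ≈ 12.45
Round up to the next whole number: n = 13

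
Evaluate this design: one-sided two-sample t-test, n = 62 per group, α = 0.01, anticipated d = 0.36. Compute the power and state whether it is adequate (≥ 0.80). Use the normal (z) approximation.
Power ≈ 0.37; the study is underpowered (power < 0.80)

Power calculation (two-sample t-test, normal approximation):
z_β = d · √(n/2) - z_α
z_β = 0.36 · √(62/2) - 2.326
z_β = 0.36 · 5.568 - 2.326
z_β = -0.322

Power = Φ(z_β) = Φ(-0.322) ≈ 0.374

Effect size d = 0.36 is small by Cohen's convention (0.2/0.5/0.8).

Threshold: power ≥ 0.80 is conventionally adequate.
Power ≈ 0.37 → the study is underpowered (power < 0.80).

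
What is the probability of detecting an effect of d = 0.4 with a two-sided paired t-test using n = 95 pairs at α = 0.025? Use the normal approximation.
Power ≈ 0.95

Power calculation (paired t-test, normal approximation):
z_β = d · √n - z_{α/2}
z_β = 0.4 · √95 - 2.241
z_β = 0.4 · 9.747 - 2.241
z_β = 1.657

Power = Φ(z_β) = Φ(1.657) ≈ 0.951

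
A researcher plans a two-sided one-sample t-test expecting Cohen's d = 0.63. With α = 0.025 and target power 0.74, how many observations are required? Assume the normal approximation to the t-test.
n = 21

Sample size formula (one-sample t-test, normal approximation):
n = ((z_{α/2} + z_β) / d)²

z_{α/2} = 2.241 (for α = 0.025, two-sided)
z_β = 0.643 (for power = 0.74)
d = 0.63

n = ((2.241 + 0.643) / 0.63)²
n = (4.578)²
n ≈ 20.96
Round up to the next whole number: n = 21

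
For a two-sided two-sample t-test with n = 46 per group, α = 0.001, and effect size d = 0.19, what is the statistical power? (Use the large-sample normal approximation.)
Power ≈ 0.01

Power calculation (two-sample t-test, normal approximation):
z_β = d · √(n/2) - z_{α/2}
z_β = 0.19 · √(46/2) - 3.291
z_β = 0.19 · 4.796 - 3.291
z_β = -2.379

Power = Φ(z_β) = Φ(-2.379) ≈ 0.009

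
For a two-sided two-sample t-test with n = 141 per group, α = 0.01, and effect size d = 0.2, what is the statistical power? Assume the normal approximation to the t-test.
Power ≈ 0.18

Power calculation (two-sample t-test, normal approximation):
z_β = d · √(n/2) - z_{α/2}
z_β = 0.2 · √(141/2) - 2.576
z_β = 0.2 · 8.396 - 2.576
z_β = -0.897

Power = Φ(z_β) = Φ(-0.897) ≈ 0.185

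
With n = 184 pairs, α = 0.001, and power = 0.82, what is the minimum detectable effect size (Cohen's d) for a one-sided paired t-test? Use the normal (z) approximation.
d ≈ 0.30

Minimum detectable effect (paired t-test, normal approximation):
d = (z_α + z_β) / √n
d = (3.090 + 0.915) / √184
d = 4.006 / 13.565
d ≈ 0.30

By Cohen's convention (0.2 small / 0.5 medium / 0.8 large): small effect.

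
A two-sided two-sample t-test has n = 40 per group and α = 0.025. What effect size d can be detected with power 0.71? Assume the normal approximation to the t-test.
d ≈ 0.62

Minimum detectable effect (two-sample t-test, normal approximation):
d = (z_{α/2} + z_β) / √(n/2)
d = (2.241 + 0.553) / √(40/2)
d = 2.795 / 4.472
d ≈ 0.62

By Cohen's convention (0.2 small / 0.5 medium / 0.8 large): medium effect.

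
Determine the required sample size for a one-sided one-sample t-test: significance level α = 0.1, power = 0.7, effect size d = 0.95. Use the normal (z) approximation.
n = 4

Sample size formula (one-sample t-test, normal approximation):
n = ((z_α + z_β) / d)²

z_α = 1.282 (for α = 0.1, one-sided)
z_β = 0.524 (for power = 0.7)
d = 0.95

n = ((1.282 + 0.524) / 0.95)²
n = (1.901)²
n ≈ 3.61
Round up to the next whole number: n = 4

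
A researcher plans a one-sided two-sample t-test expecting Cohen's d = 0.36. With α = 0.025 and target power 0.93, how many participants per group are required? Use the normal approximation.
n = 183 per group

Sample size formula (two-sample t-test, normal approximation):
n = 2 · ((z_α + z_β) / d)²

z_α = 1.960 (for α = 0.025, one-sided)
z_β = 1.476 (for power = 0.93)
d = 0.36

n = 2 · ((1.960 + 1.476) / 0.36)²
n = 2 · (9.544)²
n ≈ 182.18
Round up to the next whole number: n = 183 per group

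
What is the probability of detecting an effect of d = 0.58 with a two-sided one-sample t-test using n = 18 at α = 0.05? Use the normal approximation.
Power ≈ 0.69

Power calculation (one-sample t-test, normal approximation):
z_β = d · √n - z_{α/2}
z_β = 0.58 · √18 - 1.960
z_β = 0.58 · 4.243 - 1.960
z_β = 0.501

Power = Φ(z_β) = Φ(0.501) ≈ 0.692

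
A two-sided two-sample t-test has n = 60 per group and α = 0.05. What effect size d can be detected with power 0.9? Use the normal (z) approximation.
d ≈ 0.59

Minimum detectable effect (two-sample t-test, normal approximation):
d = (z_{α/2} + z_β) / √(n/2)
d = (1.960 + 1.282) / √(60/2)
d = 3.242 / 5.477
d ≈ 0.59

By Cohen's convention (0.2 small / 0.5 medium / 0.8 large): medium effect.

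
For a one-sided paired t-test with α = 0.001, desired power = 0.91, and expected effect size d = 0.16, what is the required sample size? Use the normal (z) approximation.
n = 767 pairs

Sample size formula (paired t-test, normal approximation):
n = ((z_α + z_β) / d)²

z_α = 3.090 (for α = 0.001, one-sided)
z_β = 1.341 (for power = 0.91)
d = 0.16

n = ((3.090 + 1.341) / 0.16)²
n = (27.694)²
n ≈ 766.96
Round up to the next whole number: n = 767 pairs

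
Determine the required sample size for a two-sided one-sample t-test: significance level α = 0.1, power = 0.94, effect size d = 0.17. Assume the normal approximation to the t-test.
n = 355

Sample size formula (one-sample t-test, normal approximation):
n = ((z_{α/2} + z_β) / d)²

z_{α/2} = 1.645 (for α = 0.1, two-sided)
z_β = 1.555 (for power = 0.94)
d = 0.17

n = ((1.645 + 1.555) / 0.17)²
n = (18.824)²
n ≈ 354.34
Round up to the next whole number: n = 355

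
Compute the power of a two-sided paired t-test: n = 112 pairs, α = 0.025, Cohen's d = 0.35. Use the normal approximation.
Power ≈ 0.93

Power calculation (paired t-test, normal approximation):
z_β = d · √n - z_{α/2}
z_β = 0.35 · √112 - 2.241
z_β = 0.35 · 10.583 - 2.241
z_β = 1.463

Power = Φ(z_β) = Φ(1.463) ≈ 0.928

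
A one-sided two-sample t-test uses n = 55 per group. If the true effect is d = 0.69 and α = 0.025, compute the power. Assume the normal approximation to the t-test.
Power ≈ 0.95

Power calculation (two-sample t-test, normal approximation):
z_β = d · √(n/2) - z_α
z_β = 0.69 · √(55/2) - 1.960
z_β = 0.69 · 5.244 - 1.960
z_β = 1.658

Power = Φ(z_β) = Φ(1.658) ≈ 0.951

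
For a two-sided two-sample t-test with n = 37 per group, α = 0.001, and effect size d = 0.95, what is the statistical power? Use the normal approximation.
Power ≈ 0.79

Power calculation (two-sample t-test, normal approximation):
z_β = d · √(n/2) - z_{α/2}
z_β = 0.95 · √(37/2) - 3.291
z_β = 0.95 · 4.301 - 3.291
z_β = 0.796

Power = Φ(z_β) = Φ(0.796) ≈ 0.787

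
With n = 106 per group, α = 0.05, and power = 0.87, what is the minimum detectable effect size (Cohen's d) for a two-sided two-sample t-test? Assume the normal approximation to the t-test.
d ≈ 0.42

Minimum detectable effect (two-sample t-test, normal approximation):
d = (z_{α/2} + z_β) / √(n/2)
d = (1.960 + 1.126) / √(106/2)
d = 3.086 / 7.280
d ≈ 0.42

By Cohen's convention (0.2 small / 0.5 medium / 0.8 large): small effect.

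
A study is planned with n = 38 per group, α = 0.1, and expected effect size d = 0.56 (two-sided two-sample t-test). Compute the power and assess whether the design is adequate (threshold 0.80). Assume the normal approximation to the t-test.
Power ≈ 0.79; the study is underpowered (power < 0.80)

Power calculation (two-sample t-test, normal approximation):
z_β = d · √(n/2) - z_{α/2}
z_β = 0.56 · √(38/2) - 1.645
z_β = 0.56 · 4.359 - 1.645
z_β = 0.796

Power = Φ(z_β) = Φ(0.796) ≈ 0.787

Effect size d = 0.56 is medium by Cohen's convention (0.2/0.5/0.8).

Threshold: power ≥ 0.80 is conventionally adequate.
Power ≈ 0.79 → the study is underpowered (power < 0.80).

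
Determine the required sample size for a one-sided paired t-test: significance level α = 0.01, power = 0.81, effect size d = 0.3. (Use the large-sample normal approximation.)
n = 115 pairs

Sample size formula (paired t-test, normal approximation):
n = ((z_α + z_β) / d)²

z_α = 2.326 (for α = 0.01, one-sided)
z_β = 0.878 (for power = 0.81)
d = 0.3

n = ((2.326 + 0.878) / 0.3)²
n = (10.680)²
n ≈ 114.06
Round up to the next whole number: n = 115 pairs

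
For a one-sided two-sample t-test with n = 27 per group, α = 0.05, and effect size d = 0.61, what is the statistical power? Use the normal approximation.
Power ≈ 0.72

Power calculation (two-sample t-test, normal approximation):
z_β = d · √(n/2) - z_α
z_β = 0.61 · √(27/2) - 1.645
z_β = 0.61 · 3.674 - 1.645
z_β = 0.596

Power = Φ(z_β) = Φ(0.596) ≈ 0.725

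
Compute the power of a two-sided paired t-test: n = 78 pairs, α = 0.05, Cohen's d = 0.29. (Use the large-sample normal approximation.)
Power ≈ 0.73

Power calculation (paired t-test, normal approximation):
z_β = d · √n - z_{α/2}
z_β = 0.29 · √78 - 1.960
z_β = 0.29 · 8.832 - 1.960
z_β = 0.601

Power = Φ(z_β) = Φ(0.601) ≈ 0.726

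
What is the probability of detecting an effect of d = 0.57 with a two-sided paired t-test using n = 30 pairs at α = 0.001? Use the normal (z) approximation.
Power ≈ 0.43

Power calculation (paired t-test, normal approximation):
z_β = d · √n - z_{α/2}
z_β = 0.57 · √30 - 3.291
z_β = 0.57 · 5.477 - 3.291
z_β = -0.169

Power = Φ(z_β) = Φ(-0.169) ≈ 0.433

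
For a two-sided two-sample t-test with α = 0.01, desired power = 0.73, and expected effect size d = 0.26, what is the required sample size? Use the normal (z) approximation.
n = 301 per group

Sample size formula (two-sample t-test, normal approximation):
n = 2 · ((z_{α/2} + z_β) / d)²

z_{α/2} = 2.576 (for α = 0.01, two-sided)
z_β = 0.613 (for power = 0.73)
d = 0.26

n = 2 · ((2.576 + 0.613) / 0.26)²
n = 2 · (12.265)²
n ≈ 300.86
Round up to the next whole number: n = 301 per group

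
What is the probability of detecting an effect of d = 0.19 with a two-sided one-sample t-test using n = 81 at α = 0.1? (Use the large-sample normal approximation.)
Power ≈ 0.53

Power calculation (one-sample t-test, normal approximation):
z_β = d · √n - z_{α/2}
z_β = 0.19 · √81 - 1.645
z_β = 0.19 · 9.000 - 1.645
z_β = 0.065

Power = Φ(z_β) = Φ(0.065) ≈ 0.526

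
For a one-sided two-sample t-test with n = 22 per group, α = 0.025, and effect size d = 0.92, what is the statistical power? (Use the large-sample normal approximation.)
Power ≈ 0.86

Power calculation (two-sample t-test, normal approximation):
z_β = d · √(n/2) - z_α
z_β = 0.92 · √(22/2) - 1.960
z_β = 0.92 · 3.317 - 1.960
z_β = 1.091

Power = Φ(z_β) = Φ(1.091) ≈ 0.862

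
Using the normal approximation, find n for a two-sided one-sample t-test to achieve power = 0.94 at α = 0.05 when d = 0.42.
n = 71

Sample size formula (one-sample t-test, normal approximation):
n = ((z_{α/2} + z_β) / d)²

z_{α/2} = 1.960 (for α = 0.05, two-sided)
z_β = 1.555 (for power = 0.94)
d = 0.42

n = ((1.960 + 1.555) / 0.42)²
n = (8.369)²
n ≈ 70.04
Round up to the next whole number: n = 71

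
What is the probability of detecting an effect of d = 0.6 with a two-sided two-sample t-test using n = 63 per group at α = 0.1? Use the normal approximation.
Power ≈ 0.96

Power calculation (two-sample t-test, normal approximation):
z_β = d · √(n/2) - z_{α/2}
z_β = 0.6 · √(63/2) - 1.645
z_β = 0.6 · 5.612 - 1.645
z_β = 1.723

Power = Φ(z_β) = Φ(1.723) ≈ 0.958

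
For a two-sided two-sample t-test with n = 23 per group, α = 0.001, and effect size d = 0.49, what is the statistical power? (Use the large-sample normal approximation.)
Power ≈ 0.05

Power calculation (two-sample t-test, normal approximation):
z_β = d · √(n/2) - z_{α/2}
z_β = 0.49 · √(23/2) - 3.291
z_β = 0.49 · 3.391 - 3.291
z_β = -1.629

Power = Φ(z_β) = Φ(-1.629) ≈ 0.052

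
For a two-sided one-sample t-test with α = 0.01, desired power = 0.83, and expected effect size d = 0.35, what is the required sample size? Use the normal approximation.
n = 102

Sample size formula (one-sample t-test, normal approximation):
n = ((z_{α/2} + z_β) / d)²

z_{α/2} = 2.576 (for α = 0.01, two-sided)
z_β = 0.954 (for power = 0.83)
d = 0.35

n = ((2.576 + 0.954) / 0.35)²
n = (10.086)²
n ≈ 101.73
Round up to the next whole number: n = 102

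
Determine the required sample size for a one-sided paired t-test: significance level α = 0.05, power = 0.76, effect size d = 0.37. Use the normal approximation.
n = 41 pairs

Sample size formula (paired t-test, normal approximation):
n = ((z_α + z_β) / d)²

z_α = 1.645 (for α = 0.05, one-sided)
z_β = 0.706 (for power = 0.76)
d = 0.37

n = ((1.645 + 0.706) / 0.37)²
n = (6.354)²
n ≈ 40.37
Round up to the next whole number: n = 41 pairs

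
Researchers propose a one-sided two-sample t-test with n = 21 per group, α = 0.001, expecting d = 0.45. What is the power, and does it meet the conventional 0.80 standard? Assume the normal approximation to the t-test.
Power ≈ 0.05; the study is underpowered (power < 0.80)

Power calculation (two-sample t-test, normal approximation):
z_β = d · √(n/2) - z_α
z_β = 0.45 · √(21/2) - 3.090
z_β = 0.45 · 3.240 - 3.090
z_β = -1.632

Power = Φ(z_β) = Φ(-1.632) ≈ 0.051

Effect size d = 0.45 is small by Cohen's convention (0.2/0.5/0.8).

Threshold: power ≥ 0.80 is conventionally adequate.
Power ≈ 0.05 → the study is underpowered (power < 0.80).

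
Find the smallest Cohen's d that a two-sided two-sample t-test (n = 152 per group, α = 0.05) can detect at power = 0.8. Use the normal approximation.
d ≈ 0.32

Minimum detectable effect (two-sample t-test, normal approximation):
d = (z_{α/2} + z_β) / √(n/2)
d = (1.960 + 0.842) / √(152/2)
d = 2.802 / 8.718
d ≈ 0.32

By Cohen's convention (0.2 small / 0.5 medium / 0.8 large): small effect.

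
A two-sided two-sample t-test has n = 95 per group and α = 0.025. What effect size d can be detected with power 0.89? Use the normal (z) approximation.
d ≈ 0.50

Minimum detectable effect (two-sample t-test, normal approximation):
d = (z_{α/2} + z_β) / √(n/2)
d = (2.241 + 1.227) / √(95/2)
d = 3.468 / 6.892
d ≈ 0.50

By Cohen's convention (0.2 small / 0.5 medium / 0.8 large): medium effect.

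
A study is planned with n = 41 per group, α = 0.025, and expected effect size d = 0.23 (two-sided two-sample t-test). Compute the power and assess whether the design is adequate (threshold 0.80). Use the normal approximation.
Power ≈ 0.12; the study is underpowered (power < 0.80)

Power calculation (two-sample t-test, normal approximation):
z_β = d · √(n/2) - z_{α/2}
z_β = 0.23 · √(41/2) - 2.241
z_β = 0.23 · 4.528 - 2.241
z_β = -1.200

Power = Φ(z_β) = Φ(-1.200) ≈ 0.115

Effect size d = 0.23 is small by Cohen's convention (0.2/0.5/0.8).

Threshold: power ≥ 0.80 is conventionally adequate.
Power ≈ 0.12 → the study is underpowered (power < 0.80).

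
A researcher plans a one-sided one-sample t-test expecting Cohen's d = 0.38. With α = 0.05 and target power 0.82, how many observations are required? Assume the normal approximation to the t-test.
n = 46

Sample size formula (one-sample t-test, normal approximation):
n = ((z_α + z_β) / d)²

z_α = 1.645 (for α = 0.05, one-sided)
z_β = 0.915 (for power = 0.82)
d = 0.38

n = ((1.645 + 0.915) / 0.38)²
n = (6.737)²
n ≈ 45.39
Round up to the next whole number: n = 46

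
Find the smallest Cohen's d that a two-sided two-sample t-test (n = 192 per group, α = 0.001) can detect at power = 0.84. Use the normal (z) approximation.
d ≈ 0.44

Minimum detectable effect (two-sample t-test, normal approximation):
d = (z_{α/2} + z_β) / √(n/2)
d = (3.291 + 0.994) / √(192/2)
d = 4.285 / 9.798
d ≈ 0.44

By Cohen's convention (0.2 small / 0.5 medium / 0.8 large): small effect.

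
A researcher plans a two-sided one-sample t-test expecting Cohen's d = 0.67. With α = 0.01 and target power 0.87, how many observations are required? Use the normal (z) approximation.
n = 31

Sample size formula (one-sample t-test, normal approximation):
n = ((z_{α/2} + z_β) / d)²

z_{α/2} = 2.576 (for α = 0.01, two-sided)
z_β = 1.126 (for power = 0.87)
d = 0.67

n = ((2.576 + 1.126) / 0.67)²
n = (5.525)²
n ≈ 30.53
Round up to the next whole number: n = 31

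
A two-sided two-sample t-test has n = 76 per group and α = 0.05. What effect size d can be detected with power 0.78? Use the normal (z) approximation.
d ≈ 0.44

Minimum detectable effect (two-sample t-test, normal approximation):
d = (z_{α/2} + z_β) / √(n/2)
d = (1.960 + 0.772) / √(76/2)
d = 2.732 / 6.164
d ≈ 0.44

By Cohen's convention (0.2 small / 0.5 medium / 0.8 large): small effect.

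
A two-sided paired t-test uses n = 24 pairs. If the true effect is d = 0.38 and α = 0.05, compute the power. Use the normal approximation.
Power ≈ 0.46

Power calculation (paired t-test, normal approximation):
z_β = d · √n - z_{α/2}
z_β = 0.38 · √24 - 1.960
z_β = 0.38 · 4.899 - 1.960
z_β = -0.098

Power = Φ(z_β) = Φ(-0.098) ≈ 0.461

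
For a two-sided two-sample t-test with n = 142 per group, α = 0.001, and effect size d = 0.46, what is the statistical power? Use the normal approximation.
Power ≈ 0.72

Power calculation (two-sample t-test, normal approximation):
z_β = d · √(n/2) - z_{α/2}
z_β = 0.46 · √(142/2) - 3.291
z_β = 0.46 · 8.426 - 3.291
z_β = 0.586

Power = Φ(z_β) = Φ(0.586) ≈ 0.721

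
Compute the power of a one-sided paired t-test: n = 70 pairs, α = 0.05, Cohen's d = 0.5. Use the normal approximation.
Power ≈ 0.99

Power calculation (paired t-test, normal approximation):
z_β = d · √n - z_α
z_β = 0.5 · √70 - 1.645
z_β = 0.5 · 8.367 - 1.645
z_β = 2.538

Power = Φ(z_β) = Φ(2.538) ≈ 0.994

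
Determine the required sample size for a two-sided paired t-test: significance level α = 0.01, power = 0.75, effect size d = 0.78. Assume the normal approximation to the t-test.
n = 18 pairs

Sample size formula (paired t-test, normal approximation):
n = ((z_{α/2} + z_β) / d)²

z_{α/2} = 2.576 (for α = 0.01, two-sided)
z_β = 0.674 (for power = 0.75)
d = 0.78

n = ((2.576 + 0.674) / 0.78)²
n = (4.167)²
n ≈ 17.36
Round up to the next whole number: n = 18 pairs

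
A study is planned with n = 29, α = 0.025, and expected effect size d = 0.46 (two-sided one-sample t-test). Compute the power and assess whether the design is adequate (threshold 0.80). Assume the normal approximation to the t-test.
Power ≈ 0.59; the study is underpowered (power < 0.80)

Power calculation (one-sample t-test, normal approximation):
z_β = d · √n - z_{α/2}
z_β = 0.46 · √29 - 2.241
z_β = 0.46 · 5.385 - 2.241
z_β = 0.236

Power = Φ(z_β) = Φ(0.236) ≈ 0.593

Effect size d = 0.46 is small by Cohen's convention (0.2/0.5/0.8).

Threshold: power ≥ 0.80 is conventionally adequate.
Power ≈ 0.59 → the study is underpowered (power < 0.80).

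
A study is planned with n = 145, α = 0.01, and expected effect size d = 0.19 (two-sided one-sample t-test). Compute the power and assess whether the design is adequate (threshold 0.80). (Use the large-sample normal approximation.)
Power ≈ 0.39; the study is underpowered (power < 0.80)

Power calculation (one-sample t-test, normal approximation):
z_β = d · √n - z_{α/2}
z_β = 0.19 · √145 - 2.576
z_β = 0.19 · 12.042 - 2.576
z_β = -0.288

Power = Φ(z_β) = Φ(-0.288) ≈ 0.387

Effect size d = 0.19 is very small by Cohen's convention (0.2/0.5/0.8).

Threshold: power ≥ 0.80 is conventionally adequate.
Power ≈ 0.39 → the study is underpowered (power < 0.80).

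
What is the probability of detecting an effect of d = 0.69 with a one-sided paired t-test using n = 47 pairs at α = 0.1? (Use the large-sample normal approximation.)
Power ≈ 1.00

Power calculation (paired t-test, normal approximation):
z_β = d · √n - z_α
z_β = 0.69 · √47 - 1.282
z_β = 0.69 · 6.856 - 1.282
z_β = 3.449

Power = Φ(z_β) = Φ(3.449) ≈ 1.000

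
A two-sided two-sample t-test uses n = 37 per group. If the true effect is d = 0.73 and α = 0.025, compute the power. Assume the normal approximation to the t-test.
Power ≈ 0.82

Power calculation (two-sample t-test, normal approximation):
z_β = d · √(n/2) - z_{α/2}
z_β = 0.73 · √(37/2) - 2.241
z_β = 0.73 · 4.301 - 2.241
z_β = 0.898

Power = Φ(z_β) = Φ(0.898) ≈ 0.816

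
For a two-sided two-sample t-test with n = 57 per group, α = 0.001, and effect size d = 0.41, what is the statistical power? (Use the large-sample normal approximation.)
Power ≈ 0.14

Power calculation (two-sample t-test, normal approximation):
z_β = d · √(n/2) - z_{α/2}
z_β = 0.41 · √(57/2) - 3.291
z_β = 0.41 · 5.339 - 3.291
z_β = -1.102

Power = Φ(z_β) = Φ(-1.102) ≈ 0.135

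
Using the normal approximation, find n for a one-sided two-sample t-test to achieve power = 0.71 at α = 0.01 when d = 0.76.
n = 29 per group

Sample size formula (two-sample t-test, normal approximation):
n = 2 · ((z_α + z_β) / d)²

z_α = 2.326 (for α = 0.01, one-sided)
z_β = 0.553 (for power = 0.71)
d = 0.76

n = 2 · ((2.326 + 0.553) / 0.76)²
n = 2 · (3.788)²
n ≈ 28.70
Round up to the next whole number: n = 29 per group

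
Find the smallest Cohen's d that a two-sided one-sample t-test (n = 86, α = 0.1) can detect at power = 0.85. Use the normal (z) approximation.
d ≈ 0.29

Minimum detectable effect (one-sample t-test, normal approximation):
d = (z_{α/2} + z_β) / √n
d = (1.645 + 1.036) / √86
d = 2.681 / 9.274
d ≈ 0.29

By Cohen's convention (0.2 small / 0.5 medium / 0.8 large): small effect.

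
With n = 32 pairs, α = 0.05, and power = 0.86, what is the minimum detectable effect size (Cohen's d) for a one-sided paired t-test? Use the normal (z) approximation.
d ≈ 0.48

Minimum detectable effect (paired t-test, normal approximation):
d = (z_α + z_β) / √n
d = (1.645 + 1.080) / √32
d = 2.725 / 5.657
d ≈ 0.48

By Cohen's convention (0.2 small / 0.5 medium / 0.8 large): small effect.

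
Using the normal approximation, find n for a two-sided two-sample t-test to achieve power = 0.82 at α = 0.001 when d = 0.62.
n = 93 per group

Sample size formula (two-sample t-test, normal approximation):
n = 2 · ((z_{α/2} + z_β) / d)²

z_{α/2} = 3.291 (for α = 0.001, two-sided)
z_β = 0.915 (for power = 0.82)
d = 0.62

n = 2 · ((3.291 + 0.915) / 0.62)²
n = 2 · (6.784)²
n ≈ 92.05
Round up to the next whole number: n = 93 per group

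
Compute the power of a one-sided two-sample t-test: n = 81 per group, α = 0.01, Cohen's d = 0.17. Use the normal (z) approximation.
Power ≈ 0.11

Power calculation (two-sample t-test, normal approximation):
z_β = d · √(n/2) - z_α
z_β = 0.17 · √(81/2) - 2.326
z_β = 0.17 · 6.364 - 2.326
z_β = -1.244

Power = Φ(z_β) = Φ(-1.244) ≈ 0.107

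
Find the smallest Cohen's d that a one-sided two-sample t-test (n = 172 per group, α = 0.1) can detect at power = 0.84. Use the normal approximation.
d ≈ 0.25

Minimum detectable effect (two-sample t-test, normal approximation):
d = (z_α + z_β) / √(n/2)
d = (1.282 + 0.994) / √(172/2)
d = 2.276 / 9.274
d ≈ 0.25

By Cohen's convention (0.2 small / 0.5 medium / 0.8 large): small effect.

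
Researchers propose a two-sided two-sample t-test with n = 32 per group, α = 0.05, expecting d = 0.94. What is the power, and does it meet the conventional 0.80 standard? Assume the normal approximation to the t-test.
Power ≈ 0.96; the study is adequately powered (power ≥ 0.80)

Power calculation (two-sample t-test, normal approximation):
z_β = d · √(n/2) - z_{α/2}
z_β = 0.94 · √(32/2) - 1.960
z_β = 0.94 · 4.000 - 1.960
z_β = 1.800

Power = Φ(z_β) = Φ(1.800) ≈ 0.964

Effect size d = 0.94 is large by Cohen's convention (0.2/0.5/0.8).

Threshold: power ≥ 0.80 is conventionally adequate.
Power ≈ 0.96 → the study is adequately powered (power ≥ 0.80).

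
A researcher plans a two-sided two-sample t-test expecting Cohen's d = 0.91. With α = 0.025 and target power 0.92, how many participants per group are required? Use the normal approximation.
n = 33 per group

Sample size formula (two-sample t-test, normal approximation):
n = 2 · ((z_{α/2} + z_β) / d)²

z_{α/2} = 2.241 (for α = 0.025, two-sided)
z_β = 1.405 (for power = 0.92)
d = 0.91

n = 2 · ((2.241 + 1.405) / 0.91)²
n = 2 · (4.007)²
n ≈ 32.11
Round up to the next whole number: n = 33 per group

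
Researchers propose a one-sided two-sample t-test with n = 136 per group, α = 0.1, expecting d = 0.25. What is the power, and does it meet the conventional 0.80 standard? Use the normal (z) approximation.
Power ≈ 0.78; the study is underpowered (power < 0.80)

Power calculation (two-sample t-test, normal approximation):
z_β = d · √(n/2) - z_α
z_β = 0.25 · √(136/2) - 1.282
z_β = 0.25 · 8.246 - 1.282
z_β = 0.780

Power = Φ(z_β) = Φ(0.780) ≈ 0.782

Effect size d = 0.25 is small by Cohen's convention (0.2/0.5/0.8).

Threshold: power ≥ 0.80 is conventionally adequate.
Power ≈ 0.78 → the study is underpowered (power < 0.80).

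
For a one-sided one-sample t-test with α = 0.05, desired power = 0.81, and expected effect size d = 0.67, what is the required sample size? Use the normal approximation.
n = 15

Sample size formula (one-sample t-test, normal approximation):
n = ((z_α + z_β) / d)²

z_α = 1.645 (for α = 0.05, one-sided)
z_β = 0.878 (for power = 0.81)
d = 0.67

n = ((1.645 + 0.878) / 0.67)²
n = (3.766)²
n ≈ 14.18
Round up to the next whole number: n = 15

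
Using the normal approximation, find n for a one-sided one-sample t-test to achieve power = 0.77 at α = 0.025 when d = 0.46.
n = 35

Sample size formula (one-sample t-test, normal approximation):
n = ((z_α + z_β) / d)²

z_α = 1.960 (for α = 0.025, one-sided)
z_β = 0.739 (for power = 0.77)
d = 0.46

n = ((1.960 + 0.739) / 0.46)²
n = (5.867)²
n ≈ 34.42
Round up to the next whole number: n = 35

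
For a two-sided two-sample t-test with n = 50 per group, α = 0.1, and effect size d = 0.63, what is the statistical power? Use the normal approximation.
Power ≈ 0.93

Power calculation (two-sample t-test, normal approximation):
z_β = d · √(n/2) - z_{α/2}
z_β = 0.63 · √(50/2) - 1.645
z_β = 0.63 · 5.000 - 1.645
z_β = 1.505

Power = Φ(z_β) = Φ(1.505) ≈ 0.934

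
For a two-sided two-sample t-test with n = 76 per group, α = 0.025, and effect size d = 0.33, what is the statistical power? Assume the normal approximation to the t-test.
Power ≈ 0.42

Power calculation (two-sample t-test, normal approximation):
z_β = d · √(n/2) - z_{α/2}
z_β = 0.33 · √(76/2) - 2.241
z_β = 0.33 · 6.164 - 2.241
z_β = -0.207

Power = Φ(z_β) = Φ(-0.207) ≈ 0.418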